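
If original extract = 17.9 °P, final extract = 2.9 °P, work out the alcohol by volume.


SG = 259/(259 − P);  ABV = (OG − FG)·131.25
OG = 259/(259 − 17.9) = 1.0742
FG = 259/(259 − 2.9) = 1.0113
ABV = (1.0742 − 1.0113)·131.25

8.2582 % ABV


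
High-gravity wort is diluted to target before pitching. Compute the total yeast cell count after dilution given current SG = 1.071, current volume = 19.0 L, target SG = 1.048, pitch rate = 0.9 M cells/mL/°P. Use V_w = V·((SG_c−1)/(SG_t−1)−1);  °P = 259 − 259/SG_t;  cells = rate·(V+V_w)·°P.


V_w = 19.0·((1.071−1)/(1.048−1)−1) = 9.1042
V_final = 19.0 + 9.1042 = 28.1042
°P = 259 − 259/1.048 = 11.8626
cells = 0.9·28.1042·11.8626

300.0495 billion cells


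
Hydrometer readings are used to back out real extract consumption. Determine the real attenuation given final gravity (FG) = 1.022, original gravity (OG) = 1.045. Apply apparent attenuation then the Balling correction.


AA = (OG−FG)/(OG−1)·100;  RA = AA·0.8192
AA = (1.045 − 1.022)/(1.045 − 1)·100 = 51.1111
RA = 51.1111·0.8192

41.8702 %


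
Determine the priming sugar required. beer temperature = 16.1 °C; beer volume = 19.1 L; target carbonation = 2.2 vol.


residual = 14.695·(0.01821 + 0.09011·e^(−0.04·T));  sugar = (target − residual)·4.0·V
residual = 14.695·(0.01821 + 0.09011·e^(−0.04·16.1)) = 0.9630
sugar = (2.2 − 0.9630)·4.0·19.1

94.5044 g


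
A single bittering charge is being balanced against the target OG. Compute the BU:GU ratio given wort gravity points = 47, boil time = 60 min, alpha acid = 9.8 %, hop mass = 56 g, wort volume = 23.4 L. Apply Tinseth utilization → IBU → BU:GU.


U = 1.65·0.000125^(GP/1000)·(1−e^(−0.04t))/4.15;  IBU = (α/100)·m·U·1000/V;  BU:GU = IBU/GP
U = 1.65·0.000125^(47/1000)·(1−e^(−0.04·60))/4.15 = 0.2370
IBU = (9.8/100)·56·0.2370·1000/23.4 = 55.5760
BU:GU = 55.5760/47

1.1825


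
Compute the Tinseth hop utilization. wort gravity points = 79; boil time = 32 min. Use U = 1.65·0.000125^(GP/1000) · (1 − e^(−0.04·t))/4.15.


bigness = 1.65·0.000125^(79/1000) = 0.8112
boil_factor = (1 − e^(−0.04·32))/4.15 = 0.1740
U = 0.8112 · 0.1740

0.1411


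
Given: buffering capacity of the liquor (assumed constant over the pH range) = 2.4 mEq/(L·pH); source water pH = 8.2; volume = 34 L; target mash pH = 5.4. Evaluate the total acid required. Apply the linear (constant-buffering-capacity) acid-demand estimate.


acid = buffering capacity · (pH_source − pH_target) · V
acid = 2.4 · (8.2 − 5.4) · 34

228.4800 mEq


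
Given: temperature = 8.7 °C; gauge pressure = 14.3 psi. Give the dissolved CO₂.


vols = (P + 14.695)·(0.01821 + 0.09011·e^(−0.04·T))
vols = (14.3 + 14.695)·(0.01821 + 0.09011·e^(−0.04·8.7))

2.3729 volumes


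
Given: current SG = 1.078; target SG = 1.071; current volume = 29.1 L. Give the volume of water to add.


V_water = V·((SG_curr − 1)/(SG_target − 1) − 1)
V_water = 29.1·((1.078 − 1)/(1.071 − 1) − 1)

2.8690 L


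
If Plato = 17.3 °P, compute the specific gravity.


SG = 259/(259 − P)
SG = 259/(259 − 17.3)

1.0716


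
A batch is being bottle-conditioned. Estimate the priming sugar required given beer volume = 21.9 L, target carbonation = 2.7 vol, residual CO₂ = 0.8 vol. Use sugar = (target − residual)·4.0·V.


sugar = (2.7 − 0.8)·4.0·21.9

166.4400 g


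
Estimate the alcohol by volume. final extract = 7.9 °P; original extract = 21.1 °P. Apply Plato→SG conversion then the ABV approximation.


SG = 259/(259 − P);  ABV = (OG − FG)·131.25
OG = 259/(259 − 21.1) = 1.0887
FG = 259/(259 − 7.9) = 1.0315
ABV = (1.0887 − 1.0315)·131.25

7.5116 % ABV


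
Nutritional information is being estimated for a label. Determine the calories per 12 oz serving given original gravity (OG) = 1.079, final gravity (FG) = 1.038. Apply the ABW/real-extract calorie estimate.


ABW = (OG−FG)·131.25·0.79/FG;  °P = 259 − 259/SG (for OG→OE and FG→AE);  RE = 0.1808·OE + 0.8192·AE;  Cal = (6.9·ABW + 4·(RE−0.1))·FG·3.55
ABW = (1.079 − 1.038)·131.25·0.79/1.038 = 4.0956
OE = 259 − 259/1.079 = 18.9629 °P
AE = 259 − 259/1.038 = 9.4817 °P
RE = 0.1808·18.9629 + 0.8192·9.4817 = 11.1959 °P
Cal = (6.9·4.0956 + 4·(11.1959−0.1))·1.038·3.55

267.6820 kcal


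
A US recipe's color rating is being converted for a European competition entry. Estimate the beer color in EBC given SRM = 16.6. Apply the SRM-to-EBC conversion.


EBC = SRM · 1.97
EBC = 16.6 · 1.97

32.7020 EBC


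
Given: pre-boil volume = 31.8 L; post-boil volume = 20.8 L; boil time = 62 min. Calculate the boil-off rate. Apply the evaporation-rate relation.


rate = (V_pre − V_post) / (t_min/60)
rate = (31.8 − 20.8) / (62/60)

10.6452 L/hr


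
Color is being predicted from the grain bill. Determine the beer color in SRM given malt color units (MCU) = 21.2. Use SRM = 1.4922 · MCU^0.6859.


SRM = 1.4922 · 21.2^0.6859

12.1216 SRM


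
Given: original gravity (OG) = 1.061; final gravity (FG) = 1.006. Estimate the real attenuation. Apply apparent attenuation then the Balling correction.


AA = (OG−FG)/(OG−1)·100;  RA = AA·0.8192
AA = (1.061 − 1.006)/(1.061 − 1)·100 = 90.1639
RA = 90.1639·0.8192

73.8623 %


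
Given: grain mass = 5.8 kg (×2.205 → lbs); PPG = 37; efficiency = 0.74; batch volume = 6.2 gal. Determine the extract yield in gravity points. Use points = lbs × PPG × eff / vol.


lbs = 5.8 × 2.205 = 12.7890
points = 12.7890 × 37 × 0.74 / 6.2

56.4779 points


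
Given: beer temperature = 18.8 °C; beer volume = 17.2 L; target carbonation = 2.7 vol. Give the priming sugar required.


residual = 14.695·(0.01821 + 0.09011·e^(−0.04·T));  sugar = (target − residual)·4.0·V
residual = 14.695·(0.01821 + 0.09011·e^(−0.04·18.8)) = 0.8918
sugar = (2.7 − 0.8918)·4.0·17.2

124.4015 g


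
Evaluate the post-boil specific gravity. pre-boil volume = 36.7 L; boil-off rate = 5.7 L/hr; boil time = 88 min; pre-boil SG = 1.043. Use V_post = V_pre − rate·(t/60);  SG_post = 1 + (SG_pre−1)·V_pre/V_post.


V_post = 36.7 − 5.7·(88/60) = 28.3400
SG_post = 1 + (1.043 − 1)·36.7/28.3400

1.0557


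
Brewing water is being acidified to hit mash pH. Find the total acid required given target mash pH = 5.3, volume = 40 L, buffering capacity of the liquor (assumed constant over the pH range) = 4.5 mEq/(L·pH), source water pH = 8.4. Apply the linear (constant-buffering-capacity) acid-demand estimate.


acid = buffering capacity · (pH_source − pH_target) · V
acid = 4.5 · (8.4 − 5.3) · 40

558.0000 mEq


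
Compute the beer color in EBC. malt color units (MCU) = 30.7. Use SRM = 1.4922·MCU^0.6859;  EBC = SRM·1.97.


SRM = 1.4922·30.7^0.6859 = 15.6263
EBC = 15.6263·1.97

30.7837 EBC


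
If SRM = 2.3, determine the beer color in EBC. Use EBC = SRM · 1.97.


EBC = 2.3 · 1.97

4.5310 EBC


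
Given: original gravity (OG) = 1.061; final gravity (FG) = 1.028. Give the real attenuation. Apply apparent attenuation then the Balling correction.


AA = (OG−FG)/(OG−1)·100;  RA = AA·0.8192
AA = (1.061 − 1.028)/(1.061 − 1)·100 = 54.0984
RA = 54.0984·0.8192

44.3174 %


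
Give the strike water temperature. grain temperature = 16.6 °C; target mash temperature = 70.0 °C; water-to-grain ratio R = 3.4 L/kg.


T_strike = (0.41/R)·(T_mash − T_grain) + T_mash
T_strike = (0.41/3.4)·(70.0 − 16.6) + 70.0

76.4394 °C


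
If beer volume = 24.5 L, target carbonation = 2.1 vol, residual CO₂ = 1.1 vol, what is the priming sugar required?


sugar = (target − residual)·4.0·V
sugar = (2.1 − 1.1)·4.0·24.5

98.0000 g


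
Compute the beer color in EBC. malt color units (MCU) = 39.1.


SRM = 1.4922·MCU^0.6859;  EBC = SRM·1.97
SRM = 1.4922·39.1^0.6859 = 18.4460
EBC = 18.4460·1.97

36.3385 EBC


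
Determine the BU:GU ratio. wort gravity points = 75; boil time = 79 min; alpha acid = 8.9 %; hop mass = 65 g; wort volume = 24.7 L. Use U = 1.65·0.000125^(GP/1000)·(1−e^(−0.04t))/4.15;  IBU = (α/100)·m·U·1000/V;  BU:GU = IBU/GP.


U = 1.65·0.000125^(75/1000)·(1−e^(−0.04·79))/4.15 = 0.1940
IBU = (8.9/100)·65·0.1940·1000/24.7 = 45.4447
BU:GU = 45.4447/75

0.6059


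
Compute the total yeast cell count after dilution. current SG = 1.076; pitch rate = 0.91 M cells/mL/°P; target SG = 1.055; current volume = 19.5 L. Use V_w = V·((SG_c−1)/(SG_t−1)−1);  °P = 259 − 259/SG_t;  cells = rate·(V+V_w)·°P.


V_w = 19.5·((1.076−1)/(1.055−1)−1) = 7.4455
V_final = 19.5 + 7.4455 = 26.9455
°P = 259 − 259/1.055 = 13.5024
cells = 0.91·26.9455·13.5024

331.0830 billion cells


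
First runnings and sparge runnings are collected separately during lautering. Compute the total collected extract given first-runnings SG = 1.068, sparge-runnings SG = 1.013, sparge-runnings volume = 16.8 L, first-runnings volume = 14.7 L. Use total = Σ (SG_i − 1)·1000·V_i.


first = (1.068 − 1)·1000·14.7 = 999.6000
sparge = (1.013 − 1)·1000·16.8 = 218.4000
total = 999.6000 + 218.4000

1218.0000 gravity·L


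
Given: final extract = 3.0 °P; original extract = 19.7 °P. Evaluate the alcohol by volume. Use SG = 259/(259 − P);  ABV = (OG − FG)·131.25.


OG = 259/(259 − 19.7) = 1.0823
FG = 259/(259 − 3.0) = 1.0117
ABV = (1.0823 − 1.0117)·131.25

9.2669 % ABV


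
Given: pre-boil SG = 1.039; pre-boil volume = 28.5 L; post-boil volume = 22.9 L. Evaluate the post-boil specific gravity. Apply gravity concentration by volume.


SG_post = 1 + (SG_pre − 1)·V_pre/V_post
pts_pre = (1.039 − 1)·1000 = 39.0000
pts_post = 39.0000·28.5/22.9 = 48.5371
SG_post = 1 + 48.5371/1000

1.0485


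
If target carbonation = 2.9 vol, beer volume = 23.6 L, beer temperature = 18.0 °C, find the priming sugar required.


residual = 14.695·(0.01821 + 0.09011·e^(−0.04·T));  sugar = (target − residual)·4.0·V
residual = 14.695·(0.01821 + 0.09011·e^(−0.04·18.0)) = 0.9121
sugar = (2.9 − 0.9121)·4.0·23.6

187.6543 g


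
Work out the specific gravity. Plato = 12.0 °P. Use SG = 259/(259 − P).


SG = 259/(259 − 12.0)

1.0486


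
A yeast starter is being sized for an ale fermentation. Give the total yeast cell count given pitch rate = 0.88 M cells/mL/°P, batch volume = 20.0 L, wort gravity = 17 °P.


cells (billions) = rate · V_L · °P
cells = 0.88 · 20.0 · 17

299.2000 billion cells


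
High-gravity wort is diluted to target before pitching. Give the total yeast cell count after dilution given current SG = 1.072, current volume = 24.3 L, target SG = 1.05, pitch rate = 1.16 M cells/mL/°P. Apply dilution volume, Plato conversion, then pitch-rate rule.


V_w = V·((SG_c−1)/(SG_t−1)−1);  °P = 259 − 259/SG_t;  cells = rate·(V+V_w)·°P
V_w = 24.3·((1.072−1)/(1.05−1)−1) = 10.6920
V_final = 24.3 + 10.6920 = 34.9920
°P = 259 − 259/1.05 = 12.3333
cells = 1.16·34.9920·12.3333

500.6189 billion cells


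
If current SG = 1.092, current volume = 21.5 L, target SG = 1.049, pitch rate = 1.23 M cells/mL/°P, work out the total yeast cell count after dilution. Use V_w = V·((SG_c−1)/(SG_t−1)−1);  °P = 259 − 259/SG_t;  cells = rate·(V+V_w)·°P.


V_w = 21.5·((1.092−1)/(1.049−1)−1) = 18.8673
V_final = 21.5 + 18.8673 = 40.3673
°P = 259 − 259/1.049 = 12.0982
cells = 1.23·40.3673·12.0982

600.6973 billion cells


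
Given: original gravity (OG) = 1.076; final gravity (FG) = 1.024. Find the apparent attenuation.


AA = (OG − FG)/(OG − 1) · 100
AA = (1.076 − 1.024)/(1.076 − 1) · 100

68.4211 %


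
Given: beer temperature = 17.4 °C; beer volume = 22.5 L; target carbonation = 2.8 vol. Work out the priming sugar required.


residual = 14.695·(0.01821 + 0.09011·e^(−0.04·T));  sugar = (target − residual)·4.0·V
residual = 14.695·(0.01821 + 0.09011·e^(−0.04·17.4)) = 0.9278
sugar = (2.8 − 0.9278)·4.0·22.5

168.4986 g


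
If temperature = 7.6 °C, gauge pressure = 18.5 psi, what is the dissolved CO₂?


vols = (P + 14.695)·(0.01821 + 0.09011·e^(−0.04·T))
vols = (18.5 + 14.695)·(0.01821 + 0.09011·e^(−0.04·7.6))

2.8116 volumes


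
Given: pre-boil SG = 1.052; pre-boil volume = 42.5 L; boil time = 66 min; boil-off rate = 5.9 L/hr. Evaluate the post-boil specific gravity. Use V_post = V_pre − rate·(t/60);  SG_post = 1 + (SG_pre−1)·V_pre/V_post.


V_post = 42.5 − 5.9·(66/60) = 36.0100
SG_post = 1 + (1.052 − 1)·42.5/36.0100

1.0614


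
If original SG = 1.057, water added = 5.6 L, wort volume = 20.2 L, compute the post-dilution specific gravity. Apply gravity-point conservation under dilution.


SG_new = 1 + (SG_old − 1)·V_old/(V_old + V_water)
pts = (1.057 − 1)·1000·20.2/(20.2 + 5.6) = 44.6279
SG_new = 1 + 44.6279/1000

1.0446


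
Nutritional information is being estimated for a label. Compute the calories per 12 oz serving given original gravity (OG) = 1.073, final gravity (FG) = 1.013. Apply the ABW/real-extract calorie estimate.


ABW = (OG−FG)·131.25·0.79/FG;  °P = 259 − 259/SG (for OG→OE and FG→AE);  RE = 0.1808·OE + 0.8192·AE;  Cal = (6.9·ABW + 4·(RE−0.1))·FG·3.55
ABW = (1.073 − 1.013)·131.25·0.79/1.013 = 6.1414
OE = 259 − 259/1.073 = 17.6207 °P
AE = 259 − 259/1.013 = 3.3238 °P
RE = 0.1808·17.6207 + 0.8192·3.3238 = 5.9087 °P
Cal = (6.9·6.1414 + 4·(5.9087−0.1))·1.013·3.55

235.9449 kcal


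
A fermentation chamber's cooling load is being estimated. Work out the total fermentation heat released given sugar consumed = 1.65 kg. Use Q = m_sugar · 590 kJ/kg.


Q = 1.65 · 590

973.5000 kJ


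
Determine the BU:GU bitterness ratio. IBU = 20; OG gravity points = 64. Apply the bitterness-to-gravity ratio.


BU:GU = IBU / OG_points
BU:GU = 20 / 64

0.3125


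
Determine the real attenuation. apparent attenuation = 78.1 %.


RA = AA · 0.8192
RA = 78.1 · 0.8192

63.9795 %


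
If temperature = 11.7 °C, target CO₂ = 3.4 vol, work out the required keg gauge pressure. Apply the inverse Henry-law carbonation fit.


psi = vols/(0.01821 + 0.09011·e^(−0.04·T)) − 14.695
psi = 3.4/(0.01821 + 0.09011·e^(−0.04·11.7)) − 14.695

30.8559 psi


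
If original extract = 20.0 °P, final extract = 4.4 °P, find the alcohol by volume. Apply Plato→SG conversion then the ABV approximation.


SG = 259/(259 − P);  ABV = (OG − FG)·131.25
OG = 259/(259 − 20.0) = 1.0837
FG = 259/(259 − 4.4) = 1.0173
ABV = (1.0837 − 1.0173)·131.25

8.7150 % ABV


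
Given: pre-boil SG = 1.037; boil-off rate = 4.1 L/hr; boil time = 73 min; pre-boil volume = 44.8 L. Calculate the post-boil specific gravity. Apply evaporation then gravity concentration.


V_post = V_pre − rate·(t/60);  SG_post = 1 + (SG_pre−1)·V_pre/V_post
V_post = 44.8 − 4.1·(73/60) = 39.8117
SG_post = 1 + (1.037 − 1)·44.8/39.8117

1.0416


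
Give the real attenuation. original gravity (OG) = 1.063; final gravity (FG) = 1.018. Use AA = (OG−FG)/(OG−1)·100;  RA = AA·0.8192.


AA = (1.063 − 1.018)/(1.063 − 1)·100 = 71.4286
RA = 71.4286·0.8192

58.5143 %


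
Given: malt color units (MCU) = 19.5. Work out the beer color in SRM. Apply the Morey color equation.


SRM = 1.4922 · MCU^0.6859
SRM = 1.4922 · 19.5^0.6859

11.4462 SRM


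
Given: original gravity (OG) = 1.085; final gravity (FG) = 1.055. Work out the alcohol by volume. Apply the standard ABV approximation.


ABV = (OG − FG) · 131.25
ABV = (1.085 − 1.055) · 131.25

3.9375 % ABV


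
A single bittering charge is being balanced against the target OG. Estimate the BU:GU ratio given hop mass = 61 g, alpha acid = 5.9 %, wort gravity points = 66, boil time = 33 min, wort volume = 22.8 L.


U = 1.65·0.000125^(GP/1000)·(1−e^(−0.04t))/4.15;  IBU = (α/100)·m·U·1000/V;  BU:GU = IBU/GP
U = 1.65·0.000125^(66/1000)·(1−e^(−0.04·33))/4.15 = 0.1610
IBU = (5.9/100)·61·0.1610·1000/22.8 = 25.4157
BU:GU = 25.4157/66

0.3851


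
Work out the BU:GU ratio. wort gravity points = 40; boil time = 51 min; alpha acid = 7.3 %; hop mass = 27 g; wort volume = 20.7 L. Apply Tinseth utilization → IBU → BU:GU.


U = 1.65·0.000125^(GP/1000)·(1−e^(−0.04t))/4.15;  IBU = (α/100)·m·U·1000/V;  BU:GU = IBU/GP
U = 1.65·0.000125^(40/1000)·(1−e^(−0.04·51))/4.15 = 0.2414
IBU = (7.3/100)·27·0.2414·1000/20.7 = 22.9897
BU:GU = 22.9897/40

0.5747


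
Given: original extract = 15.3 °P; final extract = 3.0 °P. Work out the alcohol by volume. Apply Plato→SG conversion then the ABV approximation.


SG = 259/(259 − P);  ABV = (OG − FG)·131.25
OG = 259/(259 − 15.3) = 1.0628
FG = 259/(259 − 3.0) = 1.0117
ABV = (1.0628 − 1.0117)·131.25

6.7021 % ABV


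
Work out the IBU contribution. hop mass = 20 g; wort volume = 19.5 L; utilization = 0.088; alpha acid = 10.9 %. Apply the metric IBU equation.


IBU = (α/100)·mass·U·1000 / V
IBU = (10.9/100)·20·0.088·1000 / 19.5

9.8379 IBU


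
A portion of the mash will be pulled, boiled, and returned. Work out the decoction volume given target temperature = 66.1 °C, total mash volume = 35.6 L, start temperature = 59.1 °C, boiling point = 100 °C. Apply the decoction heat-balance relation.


V_dec = V_total·(T_target − T_start)/(T_boil − T_start)
V_dec = 35.6·(66.1 − 59.1)/(100 − 59.1)

6.0929 L


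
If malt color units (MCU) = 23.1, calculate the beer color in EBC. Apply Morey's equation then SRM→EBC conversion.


SRM = 1.4922·MCU^0.6859;  EBC = SRM·1.97
SRM = 1.4922·23.1^0.6859 = 12.8567
EBC = 12.8567·1.97

25.3276 EBC


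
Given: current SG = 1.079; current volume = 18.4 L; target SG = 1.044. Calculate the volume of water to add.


V_water = V·((SG_curr − 1)/(SG_target − 1) − 1)
V_water = 18.4·((1.079 − 1)/(1.044 − 1) − 1)

14.6364 L


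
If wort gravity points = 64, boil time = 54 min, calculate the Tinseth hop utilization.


U = 1.65·0.000125^(GP/1000) · (1 − e^(−0.04·t))/4.15
bigness = 1.65·0.000125^(64/1000) = 0.9283
boil_factor = (1 − e^(−0.04·54))/4.15 = 0.2132
U = 0.9283 · 0.2132

0.1979


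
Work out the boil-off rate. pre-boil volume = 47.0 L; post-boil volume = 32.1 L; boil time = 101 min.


rate = (V_pre − V_post) / (t_min/60)
rate = (47.0 − 32.1) / (101/60)

8.8515 L/hr


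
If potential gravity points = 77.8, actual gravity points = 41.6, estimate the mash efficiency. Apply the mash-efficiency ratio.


efficiency = actual / potential × 100
efficiency = 41.6 / 77.8 × 100

53.4704 %


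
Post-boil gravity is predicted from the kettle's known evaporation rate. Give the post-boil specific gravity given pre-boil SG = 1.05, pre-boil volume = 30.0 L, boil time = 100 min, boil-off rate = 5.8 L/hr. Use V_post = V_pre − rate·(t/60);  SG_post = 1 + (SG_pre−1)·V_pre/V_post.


V_post = 30.0 − 5.8·(100/60) = 20.3333
SG_post = 1 + (1.05 − 1)·30.0/20.3333

1.0738


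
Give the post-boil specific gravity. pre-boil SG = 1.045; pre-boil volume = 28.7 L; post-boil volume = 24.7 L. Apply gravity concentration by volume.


SG_post = 1 + (SG_pre − 1)·V_pre/V_post
pts_pre = (1.045 − 1)·1000 = 45.0000
pts_post = 45.0000·28.7/24.7 = 52.2874
SG_post = 1 + 52.2874/1000

1.0523


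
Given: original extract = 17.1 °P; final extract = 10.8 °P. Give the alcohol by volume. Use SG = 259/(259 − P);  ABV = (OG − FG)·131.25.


OG = 259/(259 − 17.1) = 1.0707
FG = 259/(259 − 10.8) = 1.0435
ABV = (1.0707 − 1.0435)·131.25

3.5670 % ABV


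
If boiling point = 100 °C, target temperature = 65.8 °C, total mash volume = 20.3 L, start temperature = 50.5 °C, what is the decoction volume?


V_dec = V_total·(T_target − T_start)/(T_boil − T_start)
V_dec = 20.3·(65.8 − 50.5)/(100 − 50.5)

6.2745 L


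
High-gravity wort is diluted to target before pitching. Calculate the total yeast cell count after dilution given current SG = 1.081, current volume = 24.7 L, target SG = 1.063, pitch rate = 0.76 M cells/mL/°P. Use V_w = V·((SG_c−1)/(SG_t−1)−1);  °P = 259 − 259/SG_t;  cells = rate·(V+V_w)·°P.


V_w = 24.7·((1.081−1)/(1.063−1)−1) = 7.0571
V_final = 24.7 + 7.0571 = 31.7571
°P = 259 − 259/1.063 = 15.3500
cells = 0.76·31.7571·15.3500

370.4777 billion cells


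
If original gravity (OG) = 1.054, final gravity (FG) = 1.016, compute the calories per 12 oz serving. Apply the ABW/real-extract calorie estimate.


ABW = (OG−FG)·131.25·0.79/FG;  °P = 259 − 259/SG (for OG→OE and FG→AE);  RE = 0.1808·OE + 0.8192·AE;  Cal = (6.9·ABW + 4·(RE−0.1))·FG·3.55
ABW = (1.054 − 1.016)·131.25·0.79/1.016 = 3.8781
OE = 259 − 259/1.054 = 13.2694 °P
AE = 259 − 259/1.016 = 4.0787 °P
RE = 0.1808·13.2694 + 0.8192·4.0787 = 5.7404 °P
Cal = (6.9·3.8781 + 4·(5.7404−0.1))·1.016·3.55

177.8888 kcal


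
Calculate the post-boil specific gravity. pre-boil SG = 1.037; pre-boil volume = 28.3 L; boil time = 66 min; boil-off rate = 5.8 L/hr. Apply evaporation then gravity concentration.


V_post = V_pre − rate·(t/60);  SG_post = 1 + (SG_pre−1)·V_pre/V_post
V_post = 28.3 − 5.8·(66/60) = 21.9200
SG_post = 1 + (1.037 − 1)·28.3/21.9200

1.0478


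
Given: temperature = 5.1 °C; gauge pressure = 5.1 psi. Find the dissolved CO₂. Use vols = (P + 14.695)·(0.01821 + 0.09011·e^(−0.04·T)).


vols = (5.1 + 14.695)·(0.01821 + 0.09011·e^(−0.04·5.1))

1.8150 volumes


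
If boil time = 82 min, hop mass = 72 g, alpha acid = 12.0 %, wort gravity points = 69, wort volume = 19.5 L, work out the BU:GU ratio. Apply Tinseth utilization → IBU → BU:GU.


U = 1.65·0.000125^(GP/1000)·(1−e^(−0.04t))/4.15;  IBU = (α/100)·m·U·1000/V;  BU:GU = IBU/GP
U = 1.65·0.000125^(69/1000)·(1−e^(−0.04·82))/4.15 = 0.2058
IBU = (12.0/100)·72·0.2058·1000/19.5 = 91.1895
BU:GU = 91.1895/69

1.3216


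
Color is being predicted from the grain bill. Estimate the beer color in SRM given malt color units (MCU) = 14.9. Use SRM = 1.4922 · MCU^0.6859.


SRM = 1.4922 · 14.9^0.6859

9.5173 SRM


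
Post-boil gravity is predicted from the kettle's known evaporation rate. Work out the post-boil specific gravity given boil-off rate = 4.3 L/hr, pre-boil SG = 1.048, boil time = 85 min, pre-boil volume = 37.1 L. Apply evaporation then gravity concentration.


V_post = V_pre − rate·(t/60);  SG_post = 1 + (SG_pre−1)·V_pre/V_post
V_post = 37.1 − 4.3·(85/60) = 31.0083
SG_post = 1 + (1.048 − 1)·37.1/31.0083

1.0574


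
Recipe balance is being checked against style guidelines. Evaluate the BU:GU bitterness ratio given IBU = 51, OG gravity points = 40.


BU:GU = IBU / OG_points
BU:GU = 51 / 40

1.2750


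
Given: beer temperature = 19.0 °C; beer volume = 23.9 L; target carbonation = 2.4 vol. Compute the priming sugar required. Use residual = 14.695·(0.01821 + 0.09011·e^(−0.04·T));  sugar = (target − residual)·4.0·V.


residual = 14.695·(0.01821 + 0.09011·e^(−0.04·19.0)) = 0.8869
sugar = (2.4 − 0.8869)·4.0·23.9

144.6558 g


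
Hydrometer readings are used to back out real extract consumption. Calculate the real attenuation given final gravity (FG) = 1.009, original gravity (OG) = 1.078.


AA = (OG−FG)/(OG−1)·100;  RA = AA·0.8192
AA = (1.078 − 1.009)/(1.078 − 1)·100 = 88.4615
RA = 88.4615·0.8192

72.4677 %


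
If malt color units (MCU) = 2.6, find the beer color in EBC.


SRM = 1.4922·MCU^0.6859;  EBC = SRM·1.97
SRM = 1.4922·2.6^0.6859 = 2.8738
EBC = 2.8738·1.97

5.6614 EBC


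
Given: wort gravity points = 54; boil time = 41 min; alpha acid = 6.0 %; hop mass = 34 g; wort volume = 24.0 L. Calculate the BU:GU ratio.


U = 1.65·0.000125^(GP/1000)·(1−e^(−0.04t))/4.15;  IBU = (α/100)·m·U·1000/V;  BU:GU = IBU/GP
U = 1.65·0.000125^(54/1000)·(1−e^(−0.04·41))/4.15 = 0.1972
IBU = (6.0/100)·34·0.1972·1000/24.0 = 16.7662
BU:GU = 16.7662/54

0.3105


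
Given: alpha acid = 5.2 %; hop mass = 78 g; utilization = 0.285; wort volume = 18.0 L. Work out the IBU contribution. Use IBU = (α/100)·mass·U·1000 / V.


IBU = (5.2/100)·78·0.285·1000 / 18.0

64.2200 IBU


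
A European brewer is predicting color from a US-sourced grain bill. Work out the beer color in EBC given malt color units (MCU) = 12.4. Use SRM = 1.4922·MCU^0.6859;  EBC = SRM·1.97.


SRM = 1.4922·12.4^0.6859 = 8.3908
EBC = 8.3908·1.97

16.5299 EBC


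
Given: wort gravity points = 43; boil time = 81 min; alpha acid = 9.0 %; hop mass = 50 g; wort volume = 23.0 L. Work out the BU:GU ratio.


U = 1.65·0.000125^(GP/1000)·(1−e^(−0.04t))/4.15;  IBU = (α/100)·m·U·1000/V;  BU:GU = IBU/GP
U = 1.65·0.000125^(43/1000)·(1−e^(−0.04·81))/4.15 = 0.2596
IBU = (9.0/100)·50·0.2596·1000/23.0 = 50.7852
BU:GU = 50.7852/43

1.1811


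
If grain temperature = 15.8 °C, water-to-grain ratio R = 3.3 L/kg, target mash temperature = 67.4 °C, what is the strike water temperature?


T_strike = (0.41/R)·(T_mash − T_grain) + T_mash
T_strike = (0.41/3.3)·(67.4 − 15.8) + 67.4

73.8109 °C


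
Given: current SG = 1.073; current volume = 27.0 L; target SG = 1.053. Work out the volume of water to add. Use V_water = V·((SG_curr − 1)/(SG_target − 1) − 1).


V_water = 27.0·((1.073 − 1)/(1.053 − 1) − 1)

10.1887 L


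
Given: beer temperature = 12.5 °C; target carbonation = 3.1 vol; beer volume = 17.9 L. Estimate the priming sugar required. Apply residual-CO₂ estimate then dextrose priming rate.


residual = 14.695·(0.01821 + 0.09011·e^(−0.04·T));  sugar = (target − residual)·4.0·V
residual = 14.695·(0.01821 + 0.09011·e^(−0.04·12.5)) = 1.0707
sugar = (3.1 − 1.0707)·4.0·17.9

145.2948 g


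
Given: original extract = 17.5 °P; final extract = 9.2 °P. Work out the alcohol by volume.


SG = 259/(259 − P);  ABV = (OG − FG)·131.25
OG = 259/(259 − 17.5) = 1.0725
FG = 259/(259 − 9.2) = 1.0368
ABV = (1.0725 − 1.0368)·131.25

4.6770 % ABV


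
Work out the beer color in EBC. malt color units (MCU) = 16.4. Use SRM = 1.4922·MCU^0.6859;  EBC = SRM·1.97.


SRM = 1.4922·16.4^0.6859 = 10.1646
EBC = 10.1646·1.97

20.0242 EBC


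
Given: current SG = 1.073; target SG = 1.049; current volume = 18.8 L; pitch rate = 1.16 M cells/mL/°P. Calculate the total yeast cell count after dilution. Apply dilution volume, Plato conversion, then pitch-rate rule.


V_w = V·((SG_c−1)/(SG_t−1)−1);  °P = 259 − 259/SG_t;  cells = rate·(V+V_w)·°P
V_w = 18.8·((1.073−1)/(1.049−1)−1) = 9.2082
V_final = 18.8 + 9.2082 = 28.0082
°P = 259 − 259/1.049 = 12.0982
cells = 1.16·28.0082·12.0982

393.0637 billion cells


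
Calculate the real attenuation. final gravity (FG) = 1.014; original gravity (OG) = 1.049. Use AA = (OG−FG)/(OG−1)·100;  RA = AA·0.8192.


AA = (1.049 − 1.014)/(1.049 − 1)·100 = 71.4286
RA = 71.4286·0.8192

58.5143 %


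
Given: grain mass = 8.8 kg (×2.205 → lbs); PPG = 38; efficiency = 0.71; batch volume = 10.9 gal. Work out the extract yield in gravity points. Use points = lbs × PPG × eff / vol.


lbs = 8.8 × 2.205 = 19.4040
points = 19.4040 × 38 × 0.71 / 10.9

48.0294 points


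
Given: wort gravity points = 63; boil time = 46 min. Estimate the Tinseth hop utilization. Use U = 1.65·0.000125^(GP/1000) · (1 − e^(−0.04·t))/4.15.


bigness = 1.65·0.000125^(63/1000) = 0.9367
boil_factor = (1 − e^(−0.04·46))/4.15 = 0.2027
U = 0.9367 · 0.2027

0.1899


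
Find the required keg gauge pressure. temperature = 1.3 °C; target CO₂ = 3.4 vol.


psi = vols/(0.01821 + 0.09011·e^(−0.04·T)) − 14.695
psi = 3.4/(0.01821 + 0.09011·e^(−0.04·1.3)) − 14.695

18.0748 psi


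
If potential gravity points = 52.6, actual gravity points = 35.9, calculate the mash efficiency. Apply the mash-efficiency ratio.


efficiency = actual / potential × 100
efficiency = 35.9 / 52.6 × 100

68.2510 %


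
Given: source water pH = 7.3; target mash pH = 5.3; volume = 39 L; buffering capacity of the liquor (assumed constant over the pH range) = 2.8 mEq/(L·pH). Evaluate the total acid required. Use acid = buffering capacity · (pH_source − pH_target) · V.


acid = 2.8 · (7.3 − 5.3) · 39

218.4000 mEq


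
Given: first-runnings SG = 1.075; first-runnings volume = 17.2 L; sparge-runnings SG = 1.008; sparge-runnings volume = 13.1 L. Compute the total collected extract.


total = Σ (SG_i − 1)·1000·V_i
first = (1.075 − 1)·1000·17.2 = 1290.0000
sparge = (1.008 − 1)·1000·13.1 = 104.8000
total = 1290.0000 + 104.8000

1394.8000 gravity·L


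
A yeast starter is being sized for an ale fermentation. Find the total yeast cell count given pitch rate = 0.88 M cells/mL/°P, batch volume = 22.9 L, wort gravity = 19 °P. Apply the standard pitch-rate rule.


cells (billions) = rate · V_L · °P
cells = 0.88 · 22.9 · 19

382.8880 billion cells


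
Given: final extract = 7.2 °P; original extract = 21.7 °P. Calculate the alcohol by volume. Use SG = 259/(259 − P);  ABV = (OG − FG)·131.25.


OG = 259/(259 − 21.7) = 1.0914
FG = 259/(259 − 7.2) = 1.0286
ABV = (1.0914 − 1.0286)·131.25

8.2492 % ABV


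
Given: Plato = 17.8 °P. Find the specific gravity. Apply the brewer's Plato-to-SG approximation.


SG = 259/(259 − P)
SG = 259/(259 − 17.8)

1.0738


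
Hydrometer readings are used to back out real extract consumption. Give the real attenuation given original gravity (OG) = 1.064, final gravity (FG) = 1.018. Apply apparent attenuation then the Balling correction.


AA = (OG−FG)/(OG−1)·100;  RA = AA·0.8192
AA = (1.064 − 1.018)/(1.064 − 1)·100 = 71.8750
RA = 71.8750·0.8192

58.8800 %


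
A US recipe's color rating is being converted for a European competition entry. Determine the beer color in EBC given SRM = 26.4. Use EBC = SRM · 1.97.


EBC = 26.4 · 1.97

52.0080 EBC


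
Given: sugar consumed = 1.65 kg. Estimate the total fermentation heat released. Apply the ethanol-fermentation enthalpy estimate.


Q = m_sugar · 590 kJ/kg
Q = 1.65 · 590

973.5000 kJ


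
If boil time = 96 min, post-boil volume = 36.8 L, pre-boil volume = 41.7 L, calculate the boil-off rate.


rate = (V_pre − V_post) / (t_min/60)
rate = (41.7 − 36.8) / (96/60)

3.0625 L/hr


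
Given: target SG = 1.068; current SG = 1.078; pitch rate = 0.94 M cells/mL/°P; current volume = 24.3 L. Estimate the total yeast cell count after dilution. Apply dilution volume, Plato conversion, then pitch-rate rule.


V_w = V·((SG_c−1)/(SG_t−1)−1);  °P = 259 − 259/SG_t;  cells = rate·(V+V_w)·°P
V_w = 24.3·((1.078−1)/(1.068−1)−1) = 3.5735
V_final = 24.3 + 3.5735 = 27.8735
°P = 259 − 259/1.068 = 16.4906
cells = 0.94·27.8735·16.4906

432.0731 billion cells


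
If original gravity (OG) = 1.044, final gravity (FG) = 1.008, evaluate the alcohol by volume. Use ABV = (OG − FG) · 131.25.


ABV = (1.044 − 1.008) · 131.25

4.7250 % ABV


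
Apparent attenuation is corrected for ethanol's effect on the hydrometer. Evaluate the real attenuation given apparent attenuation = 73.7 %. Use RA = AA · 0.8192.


RA = 73.7 · 0.8192

60.3750 %


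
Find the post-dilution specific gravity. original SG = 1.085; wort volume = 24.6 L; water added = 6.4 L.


SG_new = 1 + (SG_old − 1)·V_old/(V_old + V_water)
pts = (1.085 − 1)·1000·24.6/(24.6 + 6.4) = 67.4516
SG_new = 1 + 67.4516/1000

1.0675


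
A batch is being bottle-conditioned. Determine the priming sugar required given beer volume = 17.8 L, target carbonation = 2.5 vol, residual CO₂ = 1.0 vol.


sugar = (target − residual)·4.0·V
sugar = (2.5 − 1.0)·4.0·17.8

106.8000 g


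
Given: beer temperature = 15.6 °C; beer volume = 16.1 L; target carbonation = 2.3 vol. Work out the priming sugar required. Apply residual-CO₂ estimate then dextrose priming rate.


residual = 14.695·(0.01821 + 0.09011·e^(−0.04·T));  sugar = (target − residual)·4.0·V
residual = 14.695·(0.01821 + 0.09011·e^(−0.04·15.6)) = 0.9771
sugar = (2.3 − 0.9771)·4.0·16.1

85.1960 g


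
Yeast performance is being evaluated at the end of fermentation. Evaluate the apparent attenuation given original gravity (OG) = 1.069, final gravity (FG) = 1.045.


AA = (OG − FG)/(OG − 1) · 100
AA = (1.069 − 1.045)/(1.069 − 1) · 100

34.7826 %


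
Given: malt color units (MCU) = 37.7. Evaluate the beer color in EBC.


SRM = 1.4922·MCU^0.6859;  EBC = SRM·1.97
SRM = 1.4922·37.7^0.6859 = 17.9903
EBC = 17.9903·1.97

35.4410 EBC


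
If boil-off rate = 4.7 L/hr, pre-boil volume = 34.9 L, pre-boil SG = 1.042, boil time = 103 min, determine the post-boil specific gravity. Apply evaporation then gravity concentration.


V_post = V_pre − rate·(t/60);  SG_post = 1 + (SG_pre−1)·V_pre/V_post
V_post = 34.9 − 4.7·(103/60) = 26.8317
SG_post = 1 + (1.042 − 1)·34.9/26.8317

1.0546


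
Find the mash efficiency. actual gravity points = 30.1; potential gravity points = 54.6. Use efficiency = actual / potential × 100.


efficiency = 30.1 / 54.6 × 100

55.1282 %


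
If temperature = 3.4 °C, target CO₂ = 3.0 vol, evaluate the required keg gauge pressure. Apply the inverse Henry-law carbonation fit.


psi = vols/(0.01821 + 0.09011·e^(−0.04·T)) − 14.695
psi = 3.0/(0.01821 + 0.09011·e^(−0.04·3.4)) − 14.695

16.2769 psi


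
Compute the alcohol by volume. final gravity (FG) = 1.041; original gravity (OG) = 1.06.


ABV = (OG − FG) · 131.25
ABV = (1.06 − 1.041) · 131.25

2.4938 % ABV


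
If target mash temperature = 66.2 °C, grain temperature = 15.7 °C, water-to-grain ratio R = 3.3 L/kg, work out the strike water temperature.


T_strike = (0.41/R)·(T_mash − T_grain) + T_mash
T_strike = (0.41/3.3)·(66.2 − 15.7) + 66.2

72.4742 °C


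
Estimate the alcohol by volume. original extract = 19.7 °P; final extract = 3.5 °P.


SG = 259/(259 − P);  ABV = (OG − FG)·131.25
OG = 259/(259 − 19.7) = 1.0823
FG = 259/(259 − 3.5) = 1.0137
ABV = (1.0823 − 1.0137)·131.25

9.0070 % ABV


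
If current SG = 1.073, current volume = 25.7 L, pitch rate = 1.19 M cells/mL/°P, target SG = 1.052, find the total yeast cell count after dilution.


V_w = V·((SG_c−1)/(SG_t−1)−1);  °P = 259 − 259/SG_t;  cells = rate·(V+V_w)·°P
V_w = 25.7·((1.073−1)/(1.052−1)−1) = 10.3788
V_final = 25.7 + 10.3788 = 36.0788
°P = 259 − 259/1.052 = 12.8023
cells = 1.19·36.0788·12.8023

549.6509 billion cells


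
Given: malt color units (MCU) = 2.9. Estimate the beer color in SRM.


SRM = 1.4922 · MCU^0.6859
SRM = 1.4922 · 2.9^0.6859

3.0973 SRM


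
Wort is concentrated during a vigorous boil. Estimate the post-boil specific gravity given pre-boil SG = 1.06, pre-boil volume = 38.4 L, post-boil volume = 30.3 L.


SG_post = 1 + (SG_pre − 1)·V_pre/V_post
pts_pre = (1.06 − 1)·1000 = 60.0000
pts_post = 60.0000·38.4/30.3 = 76.0396
SG_post = 1 + 76.0396/1000

1.0760


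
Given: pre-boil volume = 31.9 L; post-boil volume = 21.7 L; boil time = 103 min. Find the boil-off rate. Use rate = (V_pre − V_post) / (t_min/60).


rate = (31.9 − 21.7) / (103/60)

5.9417 L/hr


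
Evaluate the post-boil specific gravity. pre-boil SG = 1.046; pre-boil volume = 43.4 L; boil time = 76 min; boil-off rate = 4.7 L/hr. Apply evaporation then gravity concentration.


V_post = V_pre − rate·(t/60);  SG_post = 1 + (SG_pre−1)·V_pre/V_post
V_post = 43.4 − 4.7·(76/60) = 37.4467
SG_post = 1 + (1.046 − 1)·43.4/37.4467

1.0533


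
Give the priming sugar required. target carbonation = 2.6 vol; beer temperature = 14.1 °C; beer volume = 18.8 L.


residual = 14.695·(0.01821 + 0.09011·e^(−0.04·T));  sugar = (target − residual)·4.0·V
residual = 14.695·(0.01821 + 0.09011·e^(−0.04·14.1)) = 1.0210
sugar = (2.6 − 1.0210)·4.0·18.8

118.7444 g


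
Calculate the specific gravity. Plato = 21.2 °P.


SG = 259/(259 − P)
SG = 259/(259 − 21.2)

1.0892


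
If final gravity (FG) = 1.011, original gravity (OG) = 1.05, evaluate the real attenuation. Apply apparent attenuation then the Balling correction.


AA = (OG−FG)/(OG−1)·100;  RA = AA·0.8192
AA = (1.05 − 1.011)/(1.05 − 1)·100 = 78.0000
RA = 78.0000·0.8192

63.8976 %


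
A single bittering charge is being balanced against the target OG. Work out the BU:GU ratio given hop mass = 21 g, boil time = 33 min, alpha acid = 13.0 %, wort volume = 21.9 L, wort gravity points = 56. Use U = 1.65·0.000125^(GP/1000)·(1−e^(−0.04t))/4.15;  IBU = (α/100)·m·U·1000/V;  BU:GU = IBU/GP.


U = 1.65·0.000125^(56/1000)·(1−e^(−0.04·33))/4.15 = 0.1762
IBU = (13.0/100)·21·0.1762·1000/21.9 = 21.9586
BU:GU = 21.9586/56

0.3921


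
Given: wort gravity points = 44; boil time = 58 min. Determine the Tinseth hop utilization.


U = 1.65·0.000125^(GP/1000) · (1 − e^(−0.04·t))/4.15
bigness = 1.65·0.000125^(44/1000) = 1.1111
boil_factor = (1 − e^(−0.04·58))/4.15 = 0.2173
U = 1.1111 · 0.2173

0.2414


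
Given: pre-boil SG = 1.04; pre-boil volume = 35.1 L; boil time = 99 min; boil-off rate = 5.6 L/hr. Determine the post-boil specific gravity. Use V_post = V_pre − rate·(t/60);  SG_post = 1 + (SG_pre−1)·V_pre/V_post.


V_post = 35.1 − 5.6·(99/60) = 25.8600
SG_post = 1 + (1.04 − 1)·35.1/25.8600

1.0543


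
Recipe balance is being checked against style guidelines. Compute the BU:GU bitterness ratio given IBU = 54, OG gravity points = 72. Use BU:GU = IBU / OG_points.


BU:GU = 54 / 72

0.7500


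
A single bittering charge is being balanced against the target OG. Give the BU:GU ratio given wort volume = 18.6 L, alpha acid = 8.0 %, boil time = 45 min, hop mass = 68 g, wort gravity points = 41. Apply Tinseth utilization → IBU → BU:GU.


U = 1.65·0.000125^(GP/1000)·(1−e^(−0.04t))/4.15;  IBU = (α/100)·m·U·1000/V;  BU:GU = IBU/GP
U = 1.65·0.000125^(41/1000)·(1−e^(−0.04·45))/4.15 = 0.2296
IBU = (8.0/100)·68·0.2296·1000/18.6 = 67.1469
BU:GU = 67.1469/41

1.6377


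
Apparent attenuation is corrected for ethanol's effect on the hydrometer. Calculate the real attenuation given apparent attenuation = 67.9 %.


RA = AA · 0.8192
RA = 67.9 · 0.8192

55.6237 %


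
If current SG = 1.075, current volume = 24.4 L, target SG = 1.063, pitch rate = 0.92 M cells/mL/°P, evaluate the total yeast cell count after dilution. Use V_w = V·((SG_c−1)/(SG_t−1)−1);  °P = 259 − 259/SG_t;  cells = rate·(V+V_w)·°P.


V_w = 24.4·((1.075−1)/(1.063−1)−1) = 4.6476
V_final = 24.4 + 4.6476 = 29.0476
°P = 259 − 259/1.063 = 15.3500
cells = 0.92·29.0476·15.3500

410.2092 billion cells


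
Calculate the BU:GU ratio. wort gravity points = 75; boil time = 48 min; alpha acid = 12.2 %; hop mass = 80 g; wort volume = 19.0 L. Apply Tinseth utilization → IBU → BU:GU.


U = 1.65·0.000125^(GP/1000)·(1−e^(−0.04t))/4.15;  IBU = (α/100)·m·U·1000/V;  BU:GU = IBU/GP
U = 1.65·0.000125^(75/1000)·(1−e^(−0.04·48))/4.15 = 0.1729
IBU = (12.2/100)·80·0.1729·1000/19.0 = 88.8279
BU:GU = 88.8279/75

1.1844


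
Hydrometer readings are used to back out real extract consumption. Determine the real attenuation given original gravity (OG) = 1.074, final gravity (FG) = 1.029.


AA = (OG−FG)/(OG−1)·100;  RA = AA·0.8192
AA = (1.074 − 1.029)/(1.074 − 1)·100 = 60.8108
RA = 60.8108·0.8192

49.8162 %


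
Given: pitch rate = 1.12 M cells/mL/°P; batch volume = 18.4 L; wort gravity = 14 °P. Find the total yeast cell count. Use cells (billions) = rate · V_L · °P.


cells = 1.12 · 18.4 · 14

288.5120 billion cells


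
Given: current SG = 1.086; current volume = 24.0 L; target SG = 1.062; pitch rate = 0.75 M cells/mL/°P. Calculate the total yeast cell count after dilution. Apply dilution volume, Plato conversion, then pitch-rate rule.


V_w = V·((SG_c−1)/(SG_t−1)−1);  °P = 259 − 259/SG_t;  cells = rate·(V+V_w)·°P
V_w = 24.0·((1.086−1)/(1.062−1)−1) = 9.2903
V_final = 24.0 + 9.2903 = 33.2903
°P = 259 − 259/1.062 = 15.1205
cells = 0.75·33.2903·15.1205

377.5254 billion cells
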